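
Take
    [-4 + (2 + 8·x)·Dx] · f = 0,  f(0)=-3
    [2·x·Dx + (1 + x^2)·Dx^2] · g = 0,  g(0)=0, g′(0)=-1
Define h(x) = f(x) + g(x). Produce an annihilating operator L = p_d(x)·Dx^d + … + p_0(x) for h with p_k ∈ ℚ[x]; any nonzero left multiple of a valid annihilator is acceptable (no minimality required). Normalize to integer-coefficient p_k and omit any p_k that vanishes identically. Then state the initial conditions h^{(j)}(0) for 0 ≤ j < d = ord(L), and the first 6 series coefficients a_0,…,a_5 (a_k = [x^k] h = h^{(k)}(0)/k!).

L = (-2 - 20·x + 6·x^2 + 12·x^3)·Dx + (-7 - 8·x - 25·x^2 + 24·x^3 + 42·x^4)·Dx^2 + (-1 - 3·x + 6·x^2 + 9·x^3 + 7·x^4 + 12·x^5)·Dx^3  (order 3).
h: a_k = -3, -7, 6, -35/3, 30, -421/5, …
ICs: h(0) = -3, h′(0) = -7, h′′(0) = 12.

f: a_k = -3, -6, 6, -12, 30, -84, …
g: a_k = 0, -1, 0, 1/3, 0, -1/5, …
f+g: L₀ = lclm(L_f,L_g), ord ≤ 1+2.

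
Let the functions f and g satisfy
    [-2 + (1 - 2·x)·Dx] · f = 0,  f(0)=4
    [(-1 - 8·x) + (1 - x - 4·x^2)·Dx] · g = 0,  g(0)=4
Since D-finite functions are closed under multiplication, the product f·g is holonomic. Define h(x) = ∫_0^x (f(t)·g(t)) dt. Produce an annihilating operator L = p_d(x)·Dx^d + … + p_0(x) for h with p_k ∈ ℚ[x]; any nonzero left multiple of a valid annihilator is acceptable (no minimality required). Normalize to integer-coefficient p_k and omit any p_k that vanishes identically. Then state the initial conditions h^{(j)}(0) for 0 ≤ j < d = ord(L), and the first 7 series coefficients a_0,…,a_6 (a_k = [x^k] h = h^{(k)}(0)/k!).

L = (-3 - 4·x + 24·x^2)·Dx + (1 - 3·x - 2·x^2 + 8·x^3)·Dx^2  (order 2).
h: a_k = 0, 16, 24, 176/3, 124, 1456/5, 1976/3, …
ICs: h(0) = 0, h′(0) = 16.

f: a_k = 4, 8, 16, 32, 64, 128, 256, …
g: a_k = 4, 4, 20, 36, 116, 260, 724, …
f·g: L₀ = L_f ⊗_s L_g, ord ≤ 1·1.
Integrate: L := L₀·Dx.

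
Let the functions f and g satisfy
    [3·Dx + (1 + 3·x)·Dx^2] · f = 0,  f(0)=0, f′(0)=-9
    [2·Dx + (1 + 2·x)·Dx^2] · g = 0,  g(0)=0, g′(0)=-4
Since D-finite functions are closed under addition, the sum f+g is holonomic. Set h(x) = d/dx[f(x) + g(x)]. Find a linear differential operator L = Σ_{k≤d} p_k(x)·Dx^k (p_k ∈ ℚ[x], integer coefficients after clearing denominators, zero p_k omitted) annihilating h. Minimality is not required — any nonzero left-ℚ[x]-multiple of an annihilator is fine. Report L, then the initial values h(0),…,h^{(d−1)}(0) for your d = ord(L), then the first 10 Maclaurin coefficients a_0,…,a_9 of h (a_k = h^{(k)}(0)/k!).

f: a_k = 0, -9, 27/2, -27, 243/4, -729/5, 729/2, -6561/7, 19683/8, -6561, …
g: a_k = 0, -4, 4, -16/3, 8, -64/5, 64/3, -256/7, 64, -1024/9, …
Sum ⇒ L₀ = lclm(L_f,L_g) in ℚ(x)⟨Dx⟩.
h₀' ⇒ L via d/dx closure of L₀.
L = 12 + (10 + 24·x)·Dx + (1 + 5·x + 6·x^2)·Dx^2  (order 2).
h: a_k = -13, 35, -97, 275, -793, 2315, -6817, 20195, -60073, 179195, …
ICs: h(0) = -13, h′(0) = 35.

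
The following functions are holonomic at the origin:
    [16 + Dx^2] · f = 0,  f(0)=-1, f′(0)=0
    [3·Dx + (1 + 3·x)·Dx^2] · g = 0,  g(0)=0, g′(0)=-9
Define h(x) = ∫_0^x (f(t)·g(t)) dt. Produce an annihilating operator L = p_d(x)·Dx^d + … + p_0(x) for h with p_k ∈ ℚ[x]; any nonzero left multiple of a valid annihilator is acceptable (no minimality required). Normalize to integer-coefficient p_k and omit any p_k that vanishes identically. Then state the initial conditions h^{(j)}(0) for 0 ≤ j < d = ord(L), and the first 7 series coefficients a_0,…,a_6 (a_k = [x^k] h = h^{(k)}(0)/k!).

L = (2272 + 127488·x + 781056·x^2 + 1769472·x^3 + 1327104·x^4)·Dx + (4416 + 50112·x + 165888·x^2 + 165888·x^3)·Dx^2 + (1022 + 19392·x + 102816·x^2 + 221184·x^3 + 165888·x^4)·Dx^3 + (276 + 3132·x + 10368·x^2 + 10368·x^3)·Dx^4 + (55 + 714·x + 3375·x^2 + 6912·x^3 + 5184·x^4)·Dx^5  (order 5).
h: a_k = 0, 0, 9/2, -9/2, -45/4, 189/20, 43/10, …
ICs: h(0) = 0, h′(0) = 0, h′′(0) = 9, h′′′(0) = -27, h′′′′(0) = -270.

f: a_k = -1, 0, 8, 0, -32/3, 0, 256/45, …
g: a_k = 0, -9, 27/2, -27, 243/4, -729/5, 729/2, …
h₀=f·g: eliminate ⇒ L₀, order ≤ 2·2.
∫: right-multiply L₀ by Dx.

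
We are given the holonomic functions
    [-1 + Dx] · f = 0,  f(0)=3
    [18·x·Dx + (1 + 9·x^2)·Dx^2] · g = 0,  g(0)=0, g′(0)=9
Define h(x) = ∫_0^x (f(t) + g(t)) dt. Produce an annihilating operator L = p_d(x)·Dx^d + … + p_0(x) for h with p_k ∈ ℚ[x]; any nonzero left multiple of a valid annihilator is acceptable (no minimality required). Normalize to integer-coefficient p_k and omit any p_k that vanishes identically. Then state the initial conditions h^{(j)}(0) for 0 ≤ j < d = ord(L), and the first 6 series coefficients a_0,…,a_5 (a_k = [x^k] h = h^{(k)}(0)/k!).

L = (18 - 18·x - 486·x^2 - 162·x^3)·Dx^2 + (-19 + 468·x^2 - 81·x^4)·Dx^3 + (1 + 18·x + 18·x^2 + 162·x^3 + 81·x^4)·Dx^4  (order 4).
h: a_k = 0, 3, 6, 1/2, -53/8, 1/40, …
ICs: h(0) = 0, h′(0) = 3, h′′(0) = 12, h′′′(0) = 3.

f: a_k = 3, 3, 3/2, 1/2, 1/8, 1/40, …
g: a_k = 0, 9, 0, -27, 0, 729/5, …
Sum ⇒ L₀ = lclm(L_f,L_g) in ℚ(x)⟨Dx⟩.
Integrate: L := L₀·Dx.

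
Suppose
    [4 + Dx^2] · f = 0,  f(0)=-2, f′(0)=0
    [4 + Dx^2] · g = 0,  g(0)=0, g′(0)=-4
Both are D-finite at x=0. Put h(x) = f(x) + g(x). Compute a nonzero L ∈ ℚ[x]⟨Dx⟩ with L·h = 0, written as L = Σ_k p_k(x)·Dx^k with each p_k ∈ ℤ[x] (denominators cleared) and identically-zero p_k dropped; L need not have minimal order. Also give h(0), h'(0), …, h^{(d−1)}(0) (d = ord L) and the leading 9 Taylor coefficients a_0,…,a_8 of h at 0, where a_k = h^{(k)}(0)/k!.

L = 4 + Dx^2  (order 2).
h: a_k = -2, -4, 4, 8/3, -4/3, -8/15, 8/45, 16/315, -4/315, …
ICs: h(0) = -2, h′(0) = -4.

f: a_k = -2, 0, 4, 0, -4/3, 0, 8/45, 0, -4/315, …
g: a_k = 0, -4, 0, 8/3, 0, -8/15, 0, 16/315, 0, …
Weyl lclm of L_f,L_g ⇒ L₀ (ord ≤ 4).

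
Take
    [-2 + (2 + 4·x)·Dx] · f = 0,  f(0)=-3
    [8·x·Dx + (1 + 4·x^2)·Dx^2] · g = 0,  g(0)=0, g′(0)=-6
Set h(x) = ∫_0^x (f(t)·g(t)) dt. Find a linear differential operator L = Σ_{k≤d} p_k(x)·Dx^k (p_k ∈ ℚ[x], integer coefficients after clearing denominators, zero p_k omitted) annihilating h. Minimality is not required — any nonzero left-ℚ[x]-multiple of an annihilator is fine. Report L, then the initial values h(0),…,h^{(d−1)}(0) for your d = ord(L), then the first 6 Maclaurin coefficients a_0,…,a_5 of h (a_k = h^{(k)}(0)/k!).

L = (3 - 8·x - 4·x^2)·Dx + (-2 + 4·x + 24·x^2 + 16·x^3)·Dx^2 + (1 + 4·x + 8·x^2 + 16·x^3 + 16·x^4)·Dx^3  (order 3).
h: a_k = 0, 0, 9, 6, -33/4, -3, …
ICs: h(0) = 0, h′(0) = 0, h′′(0) = 18.

f: a_k = -3, -3, 3/2, -3/2, 15/8, -21/8, …
g: a_k = 0, -6, 0, 8, 0, -96/5, …
h₀=f·g: eliminate ⇒ L₀, order ≤ 1·2.
h=∫h₀ ⇒ L = L₀·Dx.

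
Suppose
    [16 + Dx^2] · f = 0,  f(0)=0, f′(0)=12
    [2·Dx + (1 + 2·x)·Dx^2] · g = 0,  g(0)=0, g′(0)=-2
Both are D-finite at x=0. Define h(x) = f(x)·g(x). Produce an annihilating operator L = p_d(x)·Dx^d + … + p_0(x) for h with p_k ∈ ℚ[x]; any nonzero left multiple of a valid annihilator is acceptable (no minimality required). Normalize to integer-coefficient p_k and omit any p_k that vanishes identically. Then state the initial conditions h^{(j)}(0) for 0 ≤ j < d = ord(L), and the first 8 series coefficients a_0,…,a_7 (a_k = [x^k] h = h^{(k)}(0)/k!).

L = (2688 + 27648·x + 93184·x^2 + 131072·x^3 + 65536·x^4) + (896 + 5888·x + 12288·x^2 + 8192·x^3)·Dx + (408 + 3712·x + 11904·x^2 + 16384·x^3 + 8192·x^4)·Dx^2 + (56 + 368·x + 768·x^2 + 512·x^3)·Dx^3 + (15 + 124·x + 380·x^2 + 512·x^3 + 256·x^4)·Dx^4  (order 4).
h: a_k = 0, 0, -24, 24, 32, -16, -128/3, 256/5, …
ICs: h(0) = 0, h′(0) = 0, h′′(0) = -48, h′′′(0) = 144.

f: a_k = 0, 12, 0, -32, 0, 128/5, 0, -1024/105, …
g: a_k = 0, -2, 2, -8/3, 4, -32/5, 32/3, -128/7, …
f·g: L₀ = L_f ⊗_s L_g, ord ≤ 2·2.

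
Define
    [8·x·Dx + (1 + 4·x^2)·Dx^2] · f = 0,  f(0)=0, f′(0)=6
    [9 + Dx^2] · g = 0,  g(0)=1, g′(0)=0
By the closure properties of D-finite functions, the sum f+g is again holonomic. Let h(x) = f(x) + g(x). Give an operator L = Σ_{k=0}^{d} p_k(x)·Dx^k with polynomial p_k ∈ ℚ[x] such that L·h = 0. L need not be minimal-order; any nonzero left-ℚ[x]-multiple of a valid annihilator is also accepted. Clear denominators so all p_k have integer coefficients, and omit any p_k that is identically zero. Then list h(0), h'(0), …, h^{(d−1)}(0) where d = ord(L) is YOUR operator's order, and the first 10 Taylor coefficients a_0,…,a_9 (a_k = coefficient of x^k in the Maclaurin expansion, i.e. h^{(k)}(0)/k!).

f: a_k = 0, 6, 0, -8, 0, 96/5, 0, -384/7, 0, 512/3, …
g: a_k = 1, 0, -9/2, 0, 27/8, 0, -81/80, 0, 729/4480, 0, …
f+g: L₀ = lclm(L_f,L_g), ord ≤ 2+2.
L = (-2808·x + 19008·x^3 + 10368·x^5)·Dx + (9 + 1548·x^2 + 7344·x^4 + 5184·x^6)·Dx^2 + (-312·x + 2112·x^3 + 1152·x^5)·Dx^3 + (1 + 172·x^2 + 816·x^4 + 576·x^6)·Dx^4  (order 4).
h: a_k = 1, 6, -9/2, -8, 27/8, 96/5, -81/80, -384/7, 729/4480, 512/3, …
ICs: h(0) = 1, h′(0) = 6, h′′(0) = -9, h′′′(0) = -48.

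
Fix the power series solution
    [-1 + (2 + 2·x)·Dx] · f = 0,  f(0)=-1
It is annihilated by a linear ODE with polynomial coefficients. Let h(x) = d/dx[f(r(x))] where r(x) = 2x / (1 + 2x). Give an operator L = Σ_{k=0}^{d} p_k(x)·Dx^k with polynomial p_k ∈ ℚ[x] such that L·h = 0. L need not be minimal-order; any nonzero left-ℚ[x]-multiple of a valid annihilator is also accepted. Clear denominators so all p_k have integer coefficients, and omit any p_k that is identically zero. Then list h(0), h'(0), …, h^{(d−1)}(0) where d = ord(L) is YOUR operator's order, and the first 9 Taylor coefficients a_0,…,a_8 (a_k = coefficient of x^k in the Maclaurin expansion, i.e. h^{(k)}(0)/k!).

L = (-5 - 16·x) + (-1 - 6·x - 8·x^2)·Dx  (order 1).
h: a_k = -1, 5, -39/2, 141/2, -1995/8, 7059/8, -50435/16, 182461/16, -5347827/128, …
ICs: h(0) = -1.

f: a_k = -1, -1/2, 1/8, -1/16, 5/128, -7/256, 21/1024, -33/2048, 429/32768, …
f∘r: x↦r, Dx↦Dx/r' in L_f ⇒ L₀.
Derive L from L₀ (diff closure).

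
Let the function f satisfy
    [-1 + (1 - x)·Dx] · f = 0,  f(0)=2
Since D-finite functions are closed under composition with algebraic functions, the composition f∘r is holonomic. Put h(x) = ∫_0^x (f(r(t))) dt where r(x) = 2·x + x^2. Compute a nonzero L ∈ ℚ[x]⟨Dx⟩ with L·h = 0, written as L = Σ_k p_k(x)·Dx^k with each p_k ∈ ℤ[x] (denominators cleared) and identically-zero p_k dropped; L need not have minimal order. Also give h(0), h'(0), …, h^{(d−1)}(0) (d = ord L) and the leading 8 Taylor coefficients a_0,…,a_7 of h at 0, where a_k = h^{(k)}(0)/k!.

L = (2 + 2·x)·Dx + (-1 + 2·x + x^2)·Dx^2  (order 2).
h: a_k = 0, 2, 2, 10/3, 6, 58/5, 70/3, 338/7, …
ICs: h(0) = 0, h′(0) = 2.

f: a_k = 2, 2, 2, 2, 2, 2, 2, 2, …
L₀ from L_f via x↦r, Dx↦r'^{-1}Dx.
Integrate: L := L₀·Dx.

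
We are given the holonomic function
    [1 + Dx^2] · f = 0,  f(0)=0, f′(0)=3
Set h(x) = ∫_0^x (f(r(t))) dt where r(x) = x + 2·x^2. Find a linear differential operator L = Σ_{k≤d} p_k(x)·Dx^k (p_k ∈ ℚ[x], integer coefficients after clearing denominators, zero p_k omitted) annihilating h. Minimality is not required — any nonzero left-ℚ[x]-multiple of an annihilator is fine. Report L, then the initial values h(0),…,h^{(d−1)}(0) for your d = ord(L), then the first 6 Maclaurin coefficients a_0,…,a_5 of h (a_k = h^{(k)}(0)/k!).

L = (1 + 12·x + 48·x^2 + 64·x^3)·Dx - 4·Dx^2 + (1 + 4·x)·Dx^3  (order 3).
h: a_k = 0, 0, 3/2, 2, -1/8, -3/5, …
ICs: h(0) = 0, h′(0) = 0, h′′(0) = 3.

f: a_k = 0, 3, 0, -1/2, 0, 1/40, …
Change of var in L_f (x↦r) gives L₀.
∫: right-multiply L₀ by Dx.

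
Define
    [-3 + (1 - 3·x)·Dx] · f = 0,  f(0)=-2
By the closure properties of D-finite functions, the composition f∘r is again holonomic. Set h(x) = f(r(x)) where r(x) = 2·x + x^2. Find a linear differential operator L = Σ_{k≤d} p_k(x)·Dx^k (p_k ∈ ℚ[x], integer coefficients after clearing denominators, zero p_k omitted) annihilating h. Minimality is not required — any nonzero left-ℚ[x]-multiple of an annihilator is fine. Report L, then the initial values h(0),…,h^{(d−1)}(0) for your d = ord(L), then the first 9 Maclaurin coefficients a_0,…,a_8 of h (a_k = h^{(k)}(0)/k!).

f: a_k = -2, -6, -18, -54, -162, -486, -1458, -4374, -13122, …
Change of var in L_f (x↦r) gives L₀.
L = (6 + 6·x) + (-1 + 6·x + 3·x^2)·Dx  (order 1).
h: a_k = -2, -12, -78, -504, -3258, -21060, -136134, -879984, -5688306, …
ICs: h(0) = -2.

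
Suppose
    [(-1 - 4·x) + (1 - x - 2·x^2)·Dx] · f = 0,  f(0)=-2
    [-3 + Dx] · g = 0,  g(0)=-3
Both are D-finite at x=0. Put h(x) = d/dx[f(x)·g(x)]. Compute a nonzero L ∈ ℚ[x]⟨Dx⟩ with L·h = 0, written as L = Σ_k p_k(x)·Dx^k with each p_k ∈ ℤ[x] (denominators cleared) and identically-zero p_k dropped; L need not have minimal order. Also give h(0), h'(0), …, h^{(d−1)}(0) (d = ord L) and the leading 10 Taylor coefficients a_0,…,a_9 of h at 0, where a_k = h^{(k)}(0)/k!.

L = (21 + 12·x - 39·x^2 - 12·x^3 + 36·x^4) + (-4 + 3·x + 15·x^2 - 4·x^3 - 12·x^4)·Dx  (order 1).
h: a_k = 24, 126, 414, 1137, 2862, 137637/20, 321213/20, 10280043/280, 6608439/80, 411198927/2240, …
ICs: h(0) = 24.

f: a_k = -2, -2, -6, -10, -22, -42, -86, -170, -342, -682, …
g: a_k = -3, -9, -27/2, -27/2, -81/8, -243/40, -243/80, -729/560, -2187/4480, -729/4480, …
Sym-product of L_f,L_g gives L₀ (≤ ord 1).
h=h₀': d/dx-closure on L₀ ⇒ L.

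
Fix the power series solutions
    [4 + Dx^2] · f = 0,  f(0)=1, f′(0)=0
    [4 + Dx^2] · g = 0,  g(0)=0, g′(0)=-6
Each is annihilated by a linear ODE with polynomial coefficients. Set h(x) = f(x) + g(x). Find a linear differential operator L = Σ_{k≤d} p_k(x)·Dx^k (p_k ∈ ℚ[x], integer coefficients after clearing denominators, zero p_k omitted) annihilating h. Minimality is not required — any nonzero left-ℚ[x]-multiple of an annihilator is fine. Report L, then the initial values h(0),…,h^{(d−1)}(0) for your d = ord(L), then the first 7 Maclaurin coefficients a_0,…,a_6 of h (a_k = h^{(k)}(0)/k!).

f: a_k = 1, 0, -2, 0, 2/3, 0, -4/45, …
g: a_k = 0, -6, 0, 4, 0, -4/5, 0, …
f+g: L₀ = lclm(L_f,L_g), ord ≤ 2+2.
L = 4 + Dx^2  (order 2).
h: a_k = 1, -6, -2, 4, 2/3, -4/5, -4/45, …
ICs: h(0) = 1, h′(0) = -6.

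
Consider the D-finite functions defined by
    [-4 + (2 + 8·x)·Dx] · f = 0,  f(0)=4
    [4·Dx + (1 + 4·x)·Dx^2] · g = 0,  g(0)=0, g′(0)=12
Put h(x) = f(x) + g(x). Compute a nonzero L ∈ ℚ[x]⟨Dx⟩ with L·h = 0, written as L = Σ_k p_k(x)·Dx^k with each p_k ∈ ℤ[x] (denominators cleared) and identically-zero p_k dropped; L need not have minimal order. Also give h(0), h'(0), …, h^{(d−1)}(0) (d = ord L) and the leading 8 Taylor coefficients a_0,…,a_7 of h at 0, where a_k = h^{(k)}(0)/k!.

L = 8·Dx + (10 + 40·x)·Dx^2 + (1 + 8·x + 16·x^2)·Dx^3  (order 3).
h: a_k = 4, 20, -32, 80, -232, 3632/5, -2384, 56544/7, …
ICs: h(0) = 4, h′(0) = 20, h′′(0) = -64.

f: a_k = 4, 8, -8, 16, -40, 112, -336, 1056, …
g: a_k = 0, 12, -24, 64, -192, 3072/5, -2048, 49152/7, …
Sum ⇒ L₀ = lclm(L_f,L_g) in ℚ(x)⟨Dx⟩.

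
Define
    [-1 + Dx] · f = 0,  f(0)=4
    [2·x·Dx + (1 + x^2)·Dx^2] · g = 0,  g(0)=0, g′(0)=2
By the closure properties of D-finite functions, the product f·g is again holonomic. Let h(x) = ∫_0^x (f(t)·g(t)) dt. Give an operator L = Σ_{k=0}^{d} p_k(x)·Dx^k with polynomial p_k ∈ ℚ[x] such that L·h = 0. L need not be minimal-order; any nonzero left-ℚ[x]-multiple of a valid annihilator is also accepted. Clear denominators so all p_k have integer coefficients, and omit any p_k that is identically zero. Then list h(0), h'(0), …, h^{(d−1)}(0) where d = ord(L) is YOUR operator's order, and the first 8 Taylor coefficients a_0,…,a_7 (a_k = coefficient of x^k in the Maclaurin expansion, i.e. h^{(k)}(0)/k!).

L = (1 - 2·x + x^2)·Dx + (-2 + 2·x - 2·x^2)·Dx^2 + (1 + x^2)·Dx^3  (order 3).
h: a_k = 0, 0, 4, 8/3, 1/3, -4/15, 1/10, 11/63, …
ICs: h(0) = 0, h′(0) = 0, h′′(0) = 8.

f: a_k = 4, 4, 2, 2/3, 1/6, 1/30, 1/180, 1/1260, …
g: a_k = 0, 2, 0, -2/3, 0, 2/5, 0, -2/7, …
h₀=f·g: eliminate ⇒ L₀, order ≤ 1·2.
h=∫h₀ ⇒ L = L₀·Dx.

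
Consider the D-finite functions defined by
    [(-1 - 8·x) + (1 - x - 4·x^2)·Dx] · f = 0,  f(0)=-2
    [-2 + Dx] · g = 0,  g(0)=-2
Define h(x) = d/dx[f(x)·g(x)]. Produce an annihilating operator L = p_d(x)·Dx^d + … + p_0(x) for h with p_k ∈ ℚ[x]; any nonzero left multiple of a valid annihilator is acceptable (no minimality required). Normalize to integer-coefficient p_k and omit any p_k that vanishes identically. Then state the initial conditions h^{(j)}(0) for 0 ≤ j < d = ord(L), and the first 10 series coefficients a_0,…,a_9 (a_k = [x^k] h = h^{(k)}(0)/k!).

f: a_k = -2, -2, -10, -18, -58, -130, -362, -882, -2330, -5858, …
g: a_k = -2, -4, -4, -8/3, -4/3, -8/15, -8/45, -16/315, -4/315, -8/2835, …
h₀=f·g: eliminate ⇒ L₀, order ≤ 1·1.
Derive L from L₀ (diff closure).
L = (18 + 44·x + 20·x^2 - 96·x^3 + 64·x^4) + (-3 - 3·x + 26·x^2 + 16·x^3 - 32·x^4)·Dx  (order 1).
h: a_k = 12, 72, 268, 944, 2972, 138488/15, 137076/5, 8460064/105, 72965356/315, 623920744/945, …
ICs: h(0) = 12.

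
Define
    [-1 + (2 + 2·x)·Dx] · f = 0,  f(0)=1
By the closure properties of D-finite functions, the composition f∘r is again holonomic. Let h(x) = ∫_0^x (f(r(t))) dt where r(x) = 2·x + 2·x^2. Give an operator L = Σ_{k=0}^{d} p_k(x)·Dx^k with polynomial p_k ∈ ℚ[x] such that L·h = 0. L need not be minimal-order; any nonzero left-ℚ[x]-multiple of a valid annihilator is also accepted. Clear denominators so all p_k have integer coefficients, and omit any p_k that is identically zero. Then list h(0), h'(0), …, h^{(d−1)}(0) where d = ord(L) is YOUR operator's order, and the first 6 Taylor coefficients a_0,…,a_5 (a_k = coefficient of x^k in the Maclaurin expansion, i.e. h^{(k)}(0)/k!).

f: a_k = 1, 1/2, -1/8, 1/16, -5/128, 7/256, …
Substitute x→r, Dx→(1/r')Dx; clear ⇒ L₀.
Integrate: L := L₀·Dx.
L = (-1 - 2·x)·Dx + (1 + 2·x + 2·x^2)·Dx^2  (order 2).
h: a_k = 0, 1, 1/2, 1/6, -1/8, 3/40, …
ICs: h(0) = 0, h′(0) = 1.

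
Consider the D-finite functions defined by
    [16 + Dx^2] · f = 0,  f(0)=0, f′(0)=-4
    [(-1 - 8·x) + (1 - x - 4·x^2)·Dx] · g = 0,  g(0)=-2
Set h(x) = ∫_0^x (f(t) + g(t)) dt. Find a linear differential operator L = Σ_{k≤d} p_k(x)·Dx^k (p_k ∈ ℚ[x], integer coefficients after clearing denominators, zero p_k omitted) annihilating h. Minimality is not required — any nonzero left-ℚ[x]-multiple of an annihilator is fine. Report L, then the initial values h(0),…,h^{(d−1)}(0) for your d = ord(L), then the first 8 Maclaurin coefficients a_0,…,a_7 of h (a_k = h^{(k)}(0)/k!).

f: a_k = 0, -4, 0, 32/3, 0, -128/15, 0, 1024/315, …
g: a_k = -2, -2, -10, -18, -58, -130, -362, -882, …
Weyl lclm of L_f,L_g ⇒ L₀ (ord ≤ 3).
h=∫h₀ ⇒ L = L₀·Dx.
L = (-560 - 4608·x - 1664·x^2 - 6144·x^3 - 10240·x^4 - 16384·x^5)·Dx + (208 - 272·x - 896·x^2 + 1408·x^3 + 1536·x^4 - 6144·x^5 - 8192·x^6)·Dx^2 + (-35 - 288·x - 104·x^2 - 384·x^3 - 640·x^4 - 1024·x^5)·Dx^3 + (13 - 17·x - 56·x^2 + 88·x^3 + 96·x^4 - 384·x^5 - 512·x^6)·Dx^4  (order 4).
h: a_k = 0, -2, -3, -10/3, -11/6, -58/5, -1039/45, -362/7, …
ICs: h(0) = 0, h′(0) = -2, h′′(0) = -6, h′′′(0) = -20.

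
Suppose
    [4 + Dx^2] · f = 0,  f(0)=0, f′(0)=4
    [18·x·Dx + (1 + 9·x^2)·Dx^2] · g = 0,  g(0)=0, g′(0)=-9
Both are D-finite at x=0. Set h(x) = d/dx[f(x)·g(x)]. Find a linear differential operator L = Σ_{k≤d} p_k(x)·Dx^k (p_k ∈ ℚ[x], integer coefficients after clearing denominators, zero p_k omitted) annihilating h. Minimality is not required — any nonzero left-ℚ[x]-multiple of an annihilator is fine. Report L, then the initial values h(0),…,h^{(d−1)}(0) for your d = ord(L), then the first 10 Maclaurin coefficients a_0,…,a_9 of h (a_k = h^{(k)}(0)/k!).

f: a_k = 0, 4, 0, -8/3, 0, 8/15, 0, -16/315, 0, 8/2835, …
g: a_k = 0, -9, 0, 27, 0, -729/5, 0, 6561/7, 0, -6561, …
f·g: L₀ = L_f ⊗_s L_g, ord ≤ 2·2.
Differentiate: ansatz ord ≤ ord L₀ ⇒ L.
L = (52480 + 1115424·x^2 + 18751824·x^4 + 15209856·x^6 + 3464208·x^8 - 11337408·x^10 + 34012224·x^12) + (31032·x + 1320624·x^3 + 10701720·x^5 + 13646880·x^7 + 18895680·x^9 + 34012224·x^11)·Dx + (13640 + 300780·x^2 + 4978584·x^4 + 5269212·x^6 + 3621672·x^8 + 2834352·x^10 + 17006112·x^12)·Dx^2 + (7758·x + 330156·x^3 + 2675430·x^5 + 3411720·x^7 + 4723920·x^9 + 8503056·x^11)·Dx^3 + (130 + 5481·x^2 + 72657·x^4 + 366687·x^6 + 688905·x^8 + 1417176·x^10 + 2125764·x^12)·Dx^4  (order 4).
h: a_k = 0, -72, 0, 528, 0, -3960, 0, 166112/5, 0, -90791144/315, …
ICs: h(0) = 0, h′(0) = -72, h′′(0) = 0, h′′′(0) = 3168.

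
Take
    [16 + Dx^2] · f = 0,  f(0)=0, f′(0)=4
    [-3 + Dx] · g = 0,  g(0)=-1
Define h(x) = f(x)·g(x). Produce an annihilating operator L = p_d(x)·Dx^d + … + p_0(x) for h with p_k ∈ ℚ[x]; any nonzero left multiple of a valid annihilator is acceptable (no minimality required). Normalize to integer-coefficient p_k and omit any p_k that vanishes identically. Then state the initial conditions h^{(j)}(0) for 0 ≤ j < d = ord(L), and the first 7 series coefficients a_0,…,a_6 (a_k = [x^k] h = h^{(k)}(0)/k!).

f: a_k = 0, 4, 0, -32/3, 0, 128/15, 0, …
g: a_k = -1, -3, -9/2, -9/2, -27/8, -81/40, -81/80, …
f·g: L₀ = L_f ⊗_s L_g, ord ≤ 2·1.
L = 25 - 6·Dx + Dx^2  (order 2).
h: a_k = 0, -4, -12, -22/3, 14, 779/30, 143/10, …
ICs: h(0) = 0, h′(0) = -4.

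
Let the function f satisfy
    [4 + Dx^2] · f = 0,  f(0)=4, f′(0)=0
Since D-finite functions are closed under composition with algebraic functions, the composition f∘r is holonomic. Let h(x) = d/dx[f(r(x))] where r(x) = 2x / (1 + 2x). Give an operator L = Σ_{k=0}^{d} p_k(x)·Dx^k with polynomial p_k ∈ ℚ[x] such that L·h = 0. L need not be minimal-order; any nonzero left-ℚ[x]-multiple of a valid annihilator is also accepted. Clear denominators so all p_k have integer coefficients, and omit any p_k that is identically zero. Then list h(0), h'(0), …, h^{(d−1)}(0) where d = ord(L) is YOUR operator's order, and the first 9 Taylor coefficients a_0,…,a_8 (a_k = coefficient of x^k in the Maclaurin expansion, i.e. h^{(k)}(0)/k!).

f: a_k = 4, 0, -8, 0, 8/3, 0, -16/45, 0, 8/315, …
h₀=f(r): pull back L_f along r ⇒ L₀.
h=h₀': d/dx-closure on L₀ ⇒ L.
L = (40 + 96·x + 96·x^2) + (12 + 72·x + 144·x^2 + 96·x^3)·Dx + (1 + 8·x + 24·x^2 + 32·x^3 + 16·x^4)·Dx^2  (order 2).
h: a_k = 0, -64, 384, -4096/3, 10240/3, -78848/15, -14336/5, 19283968/315, -10584064/35, …
ICs: h(0) = 0, h′(0) = -64.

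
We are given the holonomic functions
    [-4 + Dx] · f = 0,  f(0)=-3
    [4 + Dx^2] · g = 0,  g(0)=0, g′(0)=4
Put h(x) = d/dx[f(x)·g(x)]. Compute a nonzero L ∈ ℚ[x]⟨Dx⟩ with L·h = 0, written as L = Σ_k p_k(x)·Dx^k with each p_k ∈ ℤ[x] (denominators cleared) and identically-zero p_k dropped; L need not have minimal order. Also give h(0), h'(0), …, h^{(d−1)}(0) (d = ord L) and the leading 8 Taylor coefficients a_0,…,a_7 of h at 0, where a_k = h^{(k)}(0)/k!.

L = 20 - 8·Dx + Dx^2  (order 2).
h: a_k = -12, -96, -264, -384, -328, -704/5, 464/15, 512/5, …
ICs: h(0) = -12, h′(0) = -96.

f: a_k = -3, -12, -24, -32, -32, -128/5, -256/15, -1024/105, …
g: a_k = 0, 4, 0, -8/3, 0, 8/15, 0, -16/315, …
L₀ := L_f ⊗_s L_g (sym. prod.), ord ≤ 2.
Differentiate: ansatz ord ≤ ord L₀ ⇒ L.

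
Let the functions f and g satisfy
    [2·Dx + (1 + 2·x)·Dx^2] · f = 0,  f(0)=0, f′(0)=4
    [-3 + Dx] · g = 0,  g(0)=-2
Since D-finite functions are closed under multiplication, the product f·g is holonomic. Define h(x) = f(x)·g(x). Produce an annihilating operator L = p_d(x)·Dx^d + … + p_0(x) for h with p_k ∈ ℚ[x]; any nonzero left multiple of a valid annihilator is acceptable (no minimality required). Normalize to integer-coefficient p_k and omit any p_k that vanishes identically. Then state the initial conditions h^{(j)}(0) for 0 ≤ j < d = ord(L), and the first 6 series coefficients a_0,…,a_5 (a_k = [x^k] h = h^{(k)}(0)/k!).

L = (3 + 18·x) + (-4 - 12·x)·Dx + (1 + 2·x)·Dx^2  (order 2).
h: a_k = 0, -8, -16, -68/3, -16, -83/5, …
ICs: h(0) = 0, h′(0) = -8.

f: a_k = 0, 4, -4, 16/3, -8, 64/5, …
g: a_k = -2, -6, -9, -9, -27/4, -81/20, …
h₀=f·g: eliminate ⇒ L₀, order ≤ 2·1.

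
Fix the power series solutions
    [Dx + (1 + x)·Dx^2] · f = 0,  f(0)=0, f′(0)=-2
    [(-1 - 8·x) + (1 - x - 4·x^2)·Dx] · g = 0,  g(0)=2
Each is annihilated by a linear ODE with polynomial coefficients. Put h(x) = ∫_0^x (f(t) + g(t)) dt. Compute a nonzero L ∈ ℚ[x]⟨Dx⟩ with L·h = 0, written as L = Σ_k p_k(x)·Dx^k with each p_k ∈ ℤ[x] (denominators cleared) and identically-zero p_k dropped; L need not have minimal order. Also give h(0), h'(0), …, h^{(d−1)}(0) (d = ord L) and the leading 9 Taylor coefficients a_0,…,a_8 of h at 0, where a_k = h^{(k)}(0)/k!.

f: a_k = 0, -2, 1, -2/3, 1/2, -2/5, 1/3, -2/7, 1/4, …
g: a_k = 2, 2, 10, 18, 58, 130, 362, 882, 2330, …
h₀=f+g: left-lcm gives L₀, ord ≤ 3.
h=∫h₀ ⇒ L = L₀·Dx.
L = (-74 - 562·x - 1120·x^2 - 1728·x^3 - 768·x^4)·Dx^2 + (-52 - 576·x - 1636·x^2 - 3264·x^3 - 3488·x^4 - 1280·x^5)·Dx^3 + (11 + 41·x + 53·x^2 - 185·x^3 - 704·x^4 - 752·x^5 - 256·x^6)·Dx^4  (order 4).
h: a_k = 0, 2, 0, 11/3, 13/3, 117/10, 108/5, 1087/21, 1543/14, …
ICs: h(0) = 0, h′(0) = 2, h′′(0) = 0, h′′′(0) = 22.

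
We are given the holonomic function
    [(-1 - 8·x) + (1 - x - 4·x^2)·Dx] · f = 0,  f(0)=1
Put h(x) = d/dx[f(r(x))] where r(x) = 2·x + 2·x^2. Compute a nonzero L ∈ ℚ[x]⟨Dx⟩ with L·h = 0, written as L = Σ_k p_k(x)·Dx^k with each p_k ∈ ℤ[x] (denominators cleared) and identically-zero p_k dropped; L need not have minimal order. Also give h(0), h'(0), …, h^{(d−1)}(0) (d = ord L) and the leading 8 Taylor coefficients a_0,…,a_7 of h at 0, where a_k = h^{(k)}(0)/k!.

L = (22 + 204·x + 1260·x^2 + 4672·x^3 + 8736·x^4 + 7680·x^5 + 2560·x^6) + (-1 - 16·x + 6·x^2 + 420·x^3 + 1520·x^4 + 2400·x^5 + 1792·x^6 + 512·x^7)·Dx  (order 1).
h: a_k = 2, 44, 336, 2800, 20760, 149040, 1040256, 7107200, …
ICs: h(0) = 2.

f: a_k = 1, 1, 5, 9, 29, 65, 181, 441, …
L₀ from L_f via x↦r, Dx↦r'^{-1}Dx.
Derive L from L₀ (diff closure).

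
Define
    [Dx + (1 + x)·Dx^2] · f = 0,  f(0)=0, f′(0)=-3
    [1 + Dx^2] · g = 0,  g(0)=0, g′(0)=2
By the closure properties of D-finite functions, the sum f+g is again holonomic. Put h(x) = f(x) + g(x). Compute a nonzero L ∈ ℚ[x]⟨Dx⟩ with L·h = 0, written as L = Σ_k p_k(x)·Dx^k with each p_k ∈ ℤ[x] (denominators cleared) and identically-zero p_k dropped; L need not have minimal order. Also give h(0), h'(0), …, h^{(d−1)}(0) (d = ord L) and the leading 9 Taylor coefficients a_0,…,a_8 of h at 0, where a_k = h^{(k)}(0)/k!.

f: a_k = 0, -3, 3/2, -1, 3/4, -3/5, 1/2, -3/7, 3/8, …
g: a_k = 0, 2, 0, -1/3, 0, 1/60, 0, -1/2520, 0, …
Sum ⇒ L₀ = lclm(L_f,L_g) in ℚ(x)⟨Dx⟩.
L = (7 + 2·x + x^2)·Dx + (3 + 5·x + 3·x^2 + x^3)·Dx^2 + (7 + 2·x + x^2)·Dx^3 + (3 + 5·x + 3·x^2 + x^3)·Dx^4  (order 4).
h: a_k = 0, -1, 3/2, -4/3, 3/4, -7/12, 1/2, -1081/2520, 3/8, …
ICs: h(0) = 0, h′(0) = -1, h′′(0) = 3, h′′′(0) = -8.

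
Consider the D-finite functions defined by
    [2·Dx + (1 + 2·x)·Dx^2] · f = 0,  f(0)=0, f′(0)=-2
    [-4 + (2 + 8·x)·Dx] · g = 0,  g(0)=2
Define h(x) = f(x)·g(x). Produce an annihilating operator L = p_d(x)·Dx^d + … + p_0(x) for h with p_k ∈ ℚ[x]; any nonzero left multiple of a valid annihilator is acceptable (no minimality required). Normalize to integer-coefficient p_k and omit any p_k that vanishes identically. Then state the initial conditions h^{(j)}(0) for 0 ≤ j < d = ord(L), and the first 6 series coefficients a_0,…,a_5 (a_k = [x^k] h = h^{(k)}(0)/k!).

L = (8 + 8·x) + (-2 - 8·x)·Dx + (1 + 10·x + 32·x^2 + 32·x^3)·Dx^2  (order 2).
h: a_k = 0, -4, -4, 32/3, -80/3, 1048/15, …
ICs: h(0) = 0, h′(0) = -4.

f: a_k = 0, -2, 2, -8/3, 4, -32/5, …
g: a_k = 2, 4, -4, 8, -20, 56, …
Sym-product of L_f,L_g gives L₀ (≤ ord 2).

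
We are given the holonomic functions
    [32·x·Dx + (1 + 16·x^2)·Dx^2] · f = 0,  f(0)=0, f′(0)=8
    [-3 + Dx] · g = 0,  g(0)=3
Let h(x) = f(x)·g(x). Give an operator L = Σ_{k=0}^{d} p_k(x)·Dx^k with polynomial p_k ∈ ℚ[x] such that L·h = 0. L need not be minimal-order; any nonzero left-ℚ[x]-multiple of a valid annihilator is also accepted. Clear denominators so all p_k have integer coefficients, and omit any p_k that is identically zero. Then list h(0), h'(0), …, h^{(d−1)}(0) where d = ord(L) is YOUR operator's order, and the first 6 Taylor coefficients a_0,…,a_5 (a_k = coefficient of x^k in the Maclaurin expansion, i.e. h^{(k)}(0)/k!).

f: a_k = 0, 8, 0, -128/3, 0, 2048/5, …
g: a_k = 3, 9, 27/2, 27/2, 81/8, 243/40, …
Product ⇒ symmetric product L₀, ord ≤ 2.
L = (9 - 96·x + 144·x^2) + (-6 + 32·x - 96·x^2)·Dx + (1 + 16·x^2)·Dx^2  (order 2).
h: a_k = 0, 24, 72, -20, -276, 3669/5, …
ICs: h(0) = 0, h′(0) = 24.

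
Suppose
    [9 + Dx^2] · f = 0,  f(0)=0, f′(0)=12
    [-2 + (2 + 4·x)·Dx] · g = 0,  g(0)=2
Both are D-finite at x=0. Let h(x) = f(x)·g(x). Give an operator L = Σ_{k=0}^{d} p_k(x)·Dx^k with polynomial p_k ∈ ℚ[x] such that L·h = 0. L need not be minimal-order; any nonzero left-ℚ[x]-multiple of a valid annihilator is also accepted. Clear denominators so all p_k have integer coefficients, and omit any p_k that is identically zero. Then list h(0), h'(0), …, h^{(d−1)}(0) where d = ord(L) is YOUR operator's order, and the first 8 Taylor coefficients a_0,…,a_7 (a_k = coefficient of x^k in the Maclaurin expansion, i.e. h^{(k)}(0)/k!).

f: a_k = 0, 12, 0, -18, 0, 81/10, 0, -243/140, …
g: a_k = 2, 2, -1, 1, -5/4, 7/4, -21/8, 33/8, …
h₀=f·g: eliminate ⇒ L₀, order ≤ 2·1.
L = (12 + 36·x + 36·x^2) + (-2 - 4·x)·Dx + (1 + 4·x + 4·x^2)·Dx^2  (order 2).
h: a_k = 0, 24, 24, -48, -24, 96/5, 96/5, -144/7, …
ICs: h(0) = 0, h′(0) = 24.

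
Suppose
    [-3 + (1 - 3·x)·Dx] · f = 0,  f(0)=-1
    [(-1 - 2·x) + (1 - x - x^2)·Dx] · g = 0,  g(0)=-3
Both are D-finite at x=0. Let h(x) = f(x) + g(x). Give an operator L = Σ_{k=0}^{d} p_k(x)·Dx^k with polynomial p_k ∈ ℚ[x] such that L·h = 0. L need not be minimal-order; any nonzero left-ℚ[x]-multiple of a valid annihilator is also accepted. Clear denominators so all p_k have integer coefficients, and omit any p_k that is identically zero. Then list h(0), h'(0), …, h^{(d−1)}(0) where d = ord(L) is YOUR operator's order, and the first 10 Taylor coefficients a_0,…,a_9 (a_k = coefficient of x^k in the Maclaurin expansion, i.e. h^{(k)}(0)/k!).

f: a_k = -1, -3, -9, -27, -81, -243, -729, -2187, -6561, -19683, …
g: a_k = -3, -3, -6, -9, -15, -24, -39, -63, -102, -165, …
f+g: L₀ = lclm(L_f,L_g), ord ≤ 1+1.
L = (-6 - 36·x + 18·x^2 - 18·x^3) + (14 - 18·x - 24·x^2 + 18·x^3 - 36·x^4)·Dx + (-2 + 10·x - 15·x^2 + 10·x^3 - 9·x^5)·Dx^2  (order 2).
h: a_k = -4, -6, -15, -36, -96, -267, -768, -2250, -6663, -19848, …
ICs: h(0) = -4, h′(0) = -6.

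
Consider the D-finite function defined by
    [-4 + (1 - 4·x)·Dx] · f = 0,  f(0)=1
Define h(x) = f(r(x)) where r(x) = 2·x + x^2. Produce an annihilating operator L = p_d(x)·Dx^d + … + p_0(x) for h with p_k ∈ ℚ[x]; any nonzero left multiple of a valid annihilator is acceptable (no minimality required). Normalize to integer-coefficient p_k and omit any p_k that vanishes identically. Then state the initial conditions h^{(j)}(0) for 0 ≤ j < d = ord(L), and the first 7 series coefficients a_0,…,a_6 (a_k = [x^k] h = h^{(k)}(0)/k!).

f: a_k = 1, 4, 16, 64, 256, 1024, 4096, …
L₀ from L_f via x↦r, Dx↦r'^{-1}Dx.
L = (8 + 8·x) + (-1 + 8·x + 4·x^2)·Dx  (order 1).
h: a_k = 1, 8, 68, 576, 4880, 41344, 350272, …
ICs: h(0) = 1.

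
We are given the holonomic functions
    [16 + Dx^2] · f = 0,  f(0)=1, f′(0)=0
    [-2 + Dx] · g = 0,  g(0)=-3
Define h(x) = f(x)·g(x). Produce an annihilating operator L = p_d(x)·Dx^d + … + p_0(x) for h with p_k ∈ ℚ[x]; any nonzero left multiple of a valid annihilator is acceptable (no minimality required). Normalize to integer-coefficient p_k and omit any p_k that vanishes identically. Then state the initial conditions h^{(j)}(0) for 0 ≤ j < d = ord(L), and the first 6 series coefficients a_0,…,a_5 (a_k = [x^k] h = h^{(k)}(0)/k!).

f: a_k = 1, 0, -8, 0, 32/3, 0, …
g: a_k = -3, -6, -6, -4, -2, -4/5, …
Product ⇒ symmetric product L₀, ord ≤ 2.
L = 20 - 4·Dx + Dx^2  (order 2).
h: a_k = -3, -6, 18, 44, 14, -164/5, …
ICs: h(0) = -3, h′(0) = -6.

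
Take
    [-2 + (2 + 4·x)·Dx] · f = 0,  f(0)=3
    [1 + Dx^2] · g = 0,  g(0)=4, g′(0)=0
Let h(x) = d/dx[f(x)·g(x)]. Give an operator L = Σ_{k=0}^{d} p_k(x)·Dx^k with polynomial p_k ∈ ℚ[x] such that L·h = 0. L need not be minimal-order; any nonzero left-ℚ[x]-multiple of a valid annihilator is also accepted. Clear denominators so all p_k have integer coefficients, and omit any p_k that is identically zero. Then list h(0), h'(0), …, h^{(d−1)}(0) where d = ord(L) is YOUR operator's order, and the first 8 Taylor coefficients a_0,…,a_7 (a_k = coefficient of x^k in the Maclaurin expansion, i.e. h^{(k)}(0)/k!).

L = (2 + 12·x + 16·x^2 + 8·x^3 + 4·x^4) + (1 - 6·x^2 - 4·x^3)·Dx + (1 + 5·x + 9·x^2 + 8·x^3 + 4·x^4)·Dx^2  (order 2).
h: a_k = 12, -24, 0, -16, 40, -368/5, 2072/15, -27424/105, …
ICs: h(0) = 12, h′(0) = -24.

f: a_k = 3, 3, -3/2, 3/2, -15/8, 21/8, -63/16, 99/16, …
g: a_k = 4, 0, -2, 0, 1/6, 0, -1/180, 0, …
h₀=f·g: eliminate ⇒ L₀, order ≤ 1·2.
Differentiate: ansatz ord ≤ ord L₀ ⇒ L.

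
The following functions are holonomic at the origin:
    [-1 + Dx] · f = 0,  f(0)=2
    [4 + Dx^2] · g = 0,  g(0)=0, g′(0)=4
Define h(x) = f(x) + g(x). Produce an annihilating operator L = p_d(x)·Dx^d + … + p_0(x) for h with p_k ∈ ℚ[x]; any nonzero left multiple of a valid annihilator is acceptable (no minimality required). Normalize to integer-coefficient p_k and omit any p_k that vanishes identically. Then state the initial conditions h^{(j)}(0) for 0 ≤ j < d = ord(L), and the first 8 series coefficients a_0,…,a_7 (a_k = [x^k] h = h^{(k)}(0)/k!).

L = -4 + 4·Dx - Dx^2 + Dx^3  (order 3).
h: a_k = 2, 6, 1, -7/3, 1/12, 11/20, 1/360, -127/2520, …
ICs: h(0) = 2, h′(0) = 6, h′′(0) = 2.

f: a_k = 2, 2, 1, 1/3, 1/12, 1/60, 1/360, 1/2520, …
g: a_k = 0, 4, 0, -8/3, 0, 8/15, 0, -16/315, …
Sum ⇒ L₀ = lclm(L_f,L_g) in ℚ(x)⟨Dx⟩.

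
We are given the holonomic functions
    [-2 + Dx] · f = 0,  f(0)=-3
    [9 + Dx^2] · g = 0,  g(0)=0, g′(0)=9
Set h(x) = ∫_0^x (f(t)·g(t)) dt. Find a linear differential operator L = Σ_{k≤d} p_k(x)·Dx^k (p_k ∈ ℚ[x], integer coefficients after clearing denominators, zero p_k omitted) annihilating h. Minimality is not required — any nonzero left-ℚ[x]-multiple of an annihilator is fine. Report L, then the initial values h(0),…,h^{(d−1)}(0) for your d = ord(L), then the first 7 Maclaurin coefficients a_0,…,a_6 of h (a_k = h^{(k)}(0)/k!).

f: a_k = -3, -6, -6, -4, -2, -4/5, -4/15, …
g: a_k = 0, 9, 0, -27/2, 0, 243/40, 0, …
f·g: L₀ = L_f ⊗_s L_g, ord ≤ 1·2.
h=∫h₀ ⇒ L = L₀·Dx.
L = 13·Dx - 4·Dx^2 + Dx^3  (order 3).
h: a_k = 0, 0, -27/2, -18, -27/8, 9, 597/80, …
ICs: h(0) = 0, h′(0) = 0, h′′(0) = -27.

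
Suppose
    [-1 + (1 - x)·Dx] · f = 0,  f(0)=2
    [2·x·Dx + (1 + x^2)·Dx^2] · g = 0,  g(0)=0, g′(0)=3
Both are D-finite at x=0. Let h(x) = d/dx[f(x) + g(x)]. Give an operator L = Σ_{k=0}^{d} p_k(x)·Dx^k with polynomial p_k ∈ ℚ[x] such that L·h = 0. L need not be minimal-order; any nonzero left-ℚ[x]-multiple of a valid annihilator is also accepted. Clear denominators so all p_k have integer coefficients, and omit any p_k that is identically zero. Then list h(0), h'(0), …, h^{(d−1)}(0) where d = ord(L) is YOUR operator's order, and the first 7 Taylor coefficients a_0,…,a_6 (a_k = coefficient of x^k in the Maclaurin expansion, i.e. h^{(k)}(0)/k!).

f: a_k = 2, 2, 2, 2, 2, 2, 2, …
g: a_k = 0, 3, 0, -1, 0, 3/5, 0, …
Sum ⇒ L₀ = lclm(L_f,L_g) in ℚ(x)⟨Dx⟩.
Derive L from L₀ (diff closure).
L = (-2 + 8·x + 6·x^2) + (4 - 2·x + 4·x^2 + 6·x^3)·Dx + (-1 + x^4)·Dx^2  (order 2).
h: a_k = 5, 4, 3, 8, 13, 12, 11, …
ICs: h(0) = 5, h′(0) = 4.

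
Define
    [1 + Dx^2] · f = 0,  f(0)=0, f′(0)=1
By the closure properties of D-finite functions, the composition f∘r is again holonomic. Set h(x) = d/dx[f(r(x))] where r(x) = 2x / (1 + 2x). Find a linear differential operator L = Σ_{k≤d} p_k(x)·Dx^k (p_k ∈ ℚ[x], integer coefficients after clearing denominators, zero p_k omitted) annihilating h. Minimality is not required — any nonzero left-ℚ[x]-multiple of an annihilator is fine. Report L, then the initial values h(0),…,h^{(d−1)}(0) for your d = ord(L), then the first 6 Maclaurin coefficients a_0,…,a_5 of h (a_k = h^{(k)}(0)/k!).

L = (28 + 96·x + 96·x^2) + (12 + 72·x + 144·x^2 + 96·x^3)·Dx + (1 + 8·x + 24·x^2 + 32·x^3 + 16·x^4)·Dx^2  (order 2).
h: a_k = 2, -8, 20, -32, 4/3, 240, …
ICs: h(0) = 2, h′(0) = -8.

f: a_k = 0, 1, 0, -1/6, 0, 1/120, …
Change of var in L_f (x↦r) gives L₀.
h₀' ⇒ L via d/dx closure of L₀.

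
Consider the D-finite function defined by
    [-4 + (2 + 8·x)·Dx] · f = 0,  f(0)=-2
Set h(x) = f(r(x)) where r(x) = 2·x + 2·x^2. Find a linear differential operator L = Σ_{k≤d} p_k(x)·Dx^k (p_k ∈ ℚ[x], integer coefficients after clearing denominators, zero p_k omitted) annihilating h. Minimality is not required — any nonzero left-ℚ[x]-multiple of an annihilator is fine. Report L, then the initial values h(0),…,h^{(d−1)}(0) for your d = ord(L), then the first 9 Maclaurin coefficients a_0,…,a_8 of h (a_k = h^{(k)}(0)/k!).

L = (-4 - 8·x) + (1 + 8·x + 8·x^2)·Dx  (order 1).
h: a_k = -2, -8, 8, -32, 144, -704, 3648, -19712, 109888, …
ICs: h(0) = -2.

f: a_k = -2, -4, 4, -8, 20, -56, 168, -528, 1716, …
h₀=f(r): pull back L_f along r ⇒ L₀.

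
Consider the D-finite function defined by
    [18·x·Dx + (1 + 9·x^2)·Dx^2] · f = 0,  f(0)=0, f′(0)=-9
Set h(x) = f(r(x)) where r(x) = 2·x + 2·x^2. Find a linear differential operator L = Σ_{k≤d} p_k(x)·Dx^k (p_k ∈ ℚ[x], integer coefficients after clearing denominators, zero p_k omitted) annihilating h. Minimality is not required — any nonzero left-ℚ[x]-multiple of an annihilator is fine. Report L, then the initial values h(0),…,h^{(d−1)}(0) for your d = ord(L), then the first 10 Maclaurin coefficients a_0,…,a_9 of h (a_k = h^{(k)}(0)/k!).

f: a_k = 0, -9, 0, 27, 0, -729/5, 0, 6561/7, 0, -6561, …
h₀=f(r): pull back L_f along r ⇒ L₀.
L = (-2 + 72·x + 288·x^2 + 432·x^3 + 216·x^4)·Dx + (1 + 2·x + 36·x^2 + 144·x^3 + 180·x^4 + 72·x^5)·Dx^2  (order 2).
h: a_k = 0, -18, -18, 216, 648, -20088/5, -23112, 513216/7, 793152, -863136, …
ICs: h(0) = 0, h′(0) = -18.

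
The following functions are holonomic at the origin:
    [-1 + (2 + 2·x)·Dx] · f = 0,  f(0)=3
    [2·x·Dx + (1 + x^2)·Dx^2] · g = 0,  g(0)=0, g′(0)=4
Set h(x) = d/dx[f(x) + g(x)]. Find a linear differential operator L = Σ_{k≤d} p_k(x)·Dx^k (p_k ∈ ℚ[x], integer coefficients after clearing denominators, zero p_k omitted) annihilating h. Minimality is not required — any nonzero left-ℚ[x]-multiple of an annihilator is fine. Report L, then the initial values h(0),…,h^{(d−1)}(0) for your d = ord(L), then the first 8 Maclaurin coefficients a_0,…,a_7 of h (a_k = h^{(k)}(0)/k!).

L = (-4 - 10·x + 12·x^2 + 6·x^3) + (-11 - 16·x + 10·x^2 + 48·x^3 + 21·x^4)·Dx + (-2 + 6·x + 12·x^2 + 12·x^3 + 14·x^4 + 6·x^5)·Dx^2  (order 2).
h: a_k = 11/2, -3/4, -55/16, -15/32, 1129/256, -189/512, -7499/2048, -1287/4096, …
ICs: h(0) = 11/2, h′(0) = -3/4.

f: a_k = 3, 3/2, -3/8, 3/16, -15/128, 21/256, -63/1024, 99/2048, …
g: a_k = 0, 4, 0, -4/3, 0, 4/5, 0, -4/7, …
h₀=f+g: left-lcm gives L₀, ord ≤ 3.
h=h₀': d/dx-closure on L₀ ⇒ L.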